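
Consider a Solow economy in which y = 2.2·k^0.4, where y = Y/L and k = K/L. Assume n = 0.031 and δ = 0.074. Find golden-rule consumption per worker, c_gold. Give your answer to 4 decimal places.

c_gold ≈ 5.4463

Break-even investment rate: n + δ = 0.031 + 0.074 = 0.105.
Maximizing c = f(k) − (n+δ)·k gives f'(k) = n+δ, i.e. 0.4·2.2·k^(0.4−1) = 0.105, so k_gold = (0.4·2.2/0.105)^(1/0.6) ≈ 34.5798.
y_gold = 2.2·34.5798^0.4 ≈ 9.0772.
c_gold = y_gold − (n+δ)·k_gold = 9.0772 − 0.105·34.5798 ≈ 5.4463.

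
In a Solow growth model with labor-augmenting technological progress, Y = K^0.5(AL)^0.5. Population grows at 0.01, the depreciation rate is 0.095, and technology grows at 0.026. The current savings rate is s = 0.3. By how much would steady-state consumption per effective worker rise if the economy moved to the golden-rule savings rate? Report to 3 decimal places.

Break-even investment rate: n + g + δ = 0.01 + 0.026 + 0.095 = 0.131.
Current steady state (s = 0.3): k* = (0.3/0.131)^(1/0.5) ≈ 5.2444, y* = 5.2444^0.5 ≈ 2.2901, c* = (1−0.3)·2.2901 ≈ 1.6031.
Maximizing c = f(k) − (n+g+δ)·k gives f'(k) = n+g+δ, i.e. 0.5·k^(0.5−1) = 0.131, so k_gold = (0.5/0.131)^(1/0.5) ≈ 14.5679.
y_gold = 14.5679^0.5 ≈ 3.8168, c_gold = y_gold − 0.131·k_gold ≈ 1.9084.
Gain: Δc = 1.9084 − 1.6031 ≈ 0.3053.

Δc ≈ 0.305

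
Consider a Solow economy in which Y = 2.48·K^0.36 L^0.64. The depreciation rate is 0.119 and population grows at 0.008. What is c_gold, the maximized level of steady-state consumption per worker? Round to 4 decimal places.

c_gold ≈ 4.7538

The effective depreciation rate is n + δ = 0.008 + 0.119 = 0.127.
Maximizing c = f(k) − (n+δ)·k gives f'(k) = n+δ, i.e. 0.36·2.48·k^(0.36−1) = 0.127, so k_gold = (0.36·2.48/0.127)^(1/0.64) ≈ 21.0552.
y_gold = 2.48·21.0552^0.36 ≈ 7.4278.
c_gold = y_gold − (n+δ)·k_gold = 7.4278 − 0.127·21.0552 ≈ 4.7538.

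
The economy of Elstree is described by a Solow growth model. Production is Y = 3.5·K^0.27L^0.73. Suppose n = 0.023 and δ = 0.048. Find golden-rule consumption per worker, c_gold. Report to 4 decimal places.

c_gold ≈ 6.6555

Capital per worker breaks even when investment replaces (n + δ)·k; here n + δ = 0.071.
Setting f'(k) = n+δ gives 0.27·3.5·k^(0.27−1) = 0.071, hence k_gold = (0.27·3.5/0.071)^(1/0.73) ≈ 34.6708.
y_gold = 3.5·34.6708^0.27 ≈ 9.1171.
c_gold = y_gold − (n+δ)·k_gold = 9.1171 − 0.071·34.6708 ≈ 6.6555.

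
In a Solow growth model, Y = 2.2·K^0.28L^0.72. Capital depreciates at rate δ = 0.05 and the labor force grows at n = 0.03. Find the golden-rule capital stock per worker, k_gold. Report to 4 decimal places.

k_gold ≈ 17.0309

Capital per worker breaks even when investment replaces (n + δ)·k; here n + δ = 0.08.
At the golden rule the marginal product of capital equals n+δ: 0.28·2.2·k^(0.28−1) = 0.08. Solving, k_gold = (0.28·2.2/0.08)^(1/0.72) ≈ 17.0309.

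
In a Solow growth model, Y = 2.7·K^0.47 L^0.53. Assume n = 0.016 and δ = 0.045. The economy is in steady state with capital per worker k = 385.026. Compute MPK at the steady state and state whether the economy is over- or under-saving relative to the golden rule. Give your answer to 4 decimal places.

over-saving; MPK ≈ 0.0541

Capital per worker breaks even when investment replaces (n + δ)·k; here n + δ = 0.061.
MPK = 0.47·2.7·k^(0.47−1) = 0.47·2.7·385.026^(-0.53) ≈ 0.0541.
MPK < 0.061, so the economy is dynamically inefficient (over-saving).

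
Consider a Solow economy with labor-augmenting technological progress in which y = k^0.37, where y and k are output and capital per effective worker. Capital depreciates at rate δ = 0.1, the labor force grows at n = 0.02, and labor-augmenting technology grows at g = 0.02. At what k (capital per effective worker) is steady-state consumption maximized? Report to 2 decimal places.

Break-even investment rate: n + g + δ = 0.02 + 0.02 + 0.1 = 0.14.
Maximizing c = f(k) − (n+g+δ)·k gives f'(k) = n+g+δ, i.e. 0.37·k^(0.37−1) = 0.14, so k_gold = (0.37/0.14)^(1/0.63) ≈ 4.6769.

k_gold ≈ 4.68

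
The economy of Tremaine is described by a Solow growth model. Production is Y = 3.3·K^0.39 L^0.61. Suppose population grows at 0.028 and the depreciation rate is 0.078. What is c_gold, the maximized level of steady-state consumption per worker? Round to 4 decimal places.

The effective depreciation rate is n + δ = 0.028 + 0.078 = 0.106.
At the golden rule the marginal product of capital equals n+δ: 0.39·3.3·k^(0.39−1) = 0.106. Solving, k_gold = (0.39·3.3/0.106)^(1/0.61) ≈ 59.9096.
y_gold = 3.3·59.9096^0.39 ≈ 16.2831.
c_gold = y_gold − (n+δ)·k_gold = 16.2831 − 0.106·59.9096 ≈ 9.9327.

c_gold ≈ 9.9327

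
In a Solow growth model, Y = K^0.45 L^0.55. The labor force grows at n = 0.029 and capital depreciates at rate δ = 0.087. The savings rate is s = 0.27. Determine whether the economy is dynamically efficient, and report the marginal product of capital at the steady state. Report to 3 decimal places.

The effective depreciation rate is n + δ = 0.029 + 0.087 = 0.116.
Steady-state k*: s·k^0.45 = 0.116·k gives k* = (0.27/0.116)^(1/0.55) ≈ 4.6462.
MPK = 0.45·4.6462^(-0.55) ≈ 0.1933.
MPK > n+δ = 0.116, so the economy is dynamically efficient (under-saving).

dynamically efficient; MPK ≈ 0.193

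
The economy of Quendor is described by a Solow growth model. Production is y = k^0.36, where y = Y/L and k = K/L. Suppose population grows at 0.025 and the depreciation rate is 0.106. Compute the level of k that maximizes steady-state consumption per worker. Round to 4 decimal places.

k_gold ≈ 4.8527

The effective depreciation rate is n + δ = 0.025 + 0.106 = 0.131.
Golden rule sets MPK = n+δ: 0.36·k^(0.36−1) = 0.131, so k_gold = (0.36/0.131)^(1/0.64) ≈ 4.8527.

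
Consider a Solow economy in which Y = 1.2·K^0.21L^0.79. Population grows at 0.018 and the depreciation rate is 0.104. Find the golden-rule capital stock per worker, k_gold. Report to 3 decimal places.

n + δ = 0.018 + 0.104 = 0.122.
Golden rule sets MPK = n+δ: 0.21·1.2·k^(0.21−1) = 0.122, so k_gold = (0.21·1.2/0.122)^(1/0.79) ≈ 2.5049.

k_gold ≈ 2.505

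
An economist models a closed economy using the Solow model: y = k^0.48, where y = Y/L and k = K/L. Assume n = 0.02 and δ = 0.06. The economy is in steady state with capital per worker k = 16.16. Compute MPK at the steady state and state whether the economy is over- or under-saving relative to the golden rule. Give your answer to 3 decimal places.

n + δ = 0.02 + 0.06 = 0.08.
MPK = 0.48·k^(0.48−1) = 0.48·16.16^(-0.52) ≈ 0.1129.
MPK > 0.08, so the economy is dynamically efficient (under-saving).

under-saving; MPK ≈ 0.113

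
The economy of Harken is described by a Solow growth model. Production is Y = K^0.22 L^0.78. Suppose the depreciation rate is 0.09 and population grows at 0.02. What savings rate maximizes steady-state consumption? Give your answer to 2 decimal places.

s_gold = 0.22

Break-even investment rate: n + δ = 0.02 + 0.09 = 0.11.
At the golden rule MPK = n+δ, and in any Cobb-Douglas steady state s = (n+δ)·k/y = MPK·k/y = capital's share 0.22.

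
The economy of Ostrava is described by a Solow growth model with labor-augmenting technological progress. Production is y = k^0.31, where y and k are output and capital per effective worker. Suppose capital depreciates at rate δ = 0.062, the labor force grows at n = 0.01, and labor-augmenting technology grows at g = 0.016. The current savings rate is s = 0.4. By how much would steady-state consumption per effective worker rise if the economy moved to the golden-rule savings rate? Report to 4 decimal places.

Δc ≈ 0.0303

The effective depreciation rate is n + g + δ = 0.01 + 0.016 + 0.062 = 0.088.
Current steady state (s = 0.4): k* = (0.4/0.088)^(1/0.69) ≈ 8.9745, y* = 8.9745^0.31 ≈ 1.9744, c* = (1−0.4)·1.9744 ≈ 1.1846.
Golden rule sets MPK = n+g+δ: 0.31·k^(0.31−1) = 0.088, so k_gold = (0.31/0.088)^(1/0.69) ≈ 6.2027.
y_gold = 6.2027^0.31 ≈ 1.7608, c_gold = y_gold − 0.088·k_gold ≈ 1.2149.
Gain: Δc = 1.2149 − 1.1846 ≈ 0.0303.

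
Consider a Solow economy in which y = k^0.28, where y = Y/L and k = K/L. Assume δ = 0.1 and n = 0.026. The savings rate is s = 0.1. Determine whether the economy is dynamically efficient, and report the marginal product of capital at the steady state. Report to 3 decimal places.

dynamically efficient; MPK ≈ 0.353

Break-even investment rate: n + δ = 0.026 + 0.1 = 0.126.
Steady-state k*: s·k^0.28 = 0.126·k gives k* = (0.1/0.126)^(1/0.72) ≈ 0.7254.
MPK = 0.28·0.7254^(-0.72) ≈ 0.3528.
MPK > n+δ = 0.126, so the economy is dynamically efficient (under-saving).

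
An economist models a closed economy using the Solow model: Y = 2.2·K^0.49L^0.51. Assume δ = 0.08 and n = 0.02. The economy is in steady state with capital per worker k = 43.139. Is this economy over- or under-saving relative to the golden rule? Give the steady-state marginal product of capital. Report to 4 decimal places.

Capital per worker breaks even when investment replaces (n + δ)·k; here n + δ = 0.1.
MPK = 0.49·2.2·k^(0.49−1) = 0.49·2.2·43.139^(-0.51) ≈ 0.1581.
MPK > 0.1, so the economy is dynamically efficient (under-saving).

under-saving; MPK ≈ 0.1581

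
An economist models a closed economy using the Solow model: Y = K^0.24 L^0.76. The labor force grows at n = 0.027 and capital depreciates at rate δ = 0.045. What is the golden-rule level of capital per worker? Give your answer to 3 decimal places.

Capital per worker breaks even when investment replaces (n + δ)·k; here n + δ = 0.072.
Setting f'(k) = n+δ gives 0.24·k^(0.24−1) = 0.072, hence k_gold = (0.24/0.072)^(1/0.76) ≈ 4.8753.

k_gold ≈ 4.875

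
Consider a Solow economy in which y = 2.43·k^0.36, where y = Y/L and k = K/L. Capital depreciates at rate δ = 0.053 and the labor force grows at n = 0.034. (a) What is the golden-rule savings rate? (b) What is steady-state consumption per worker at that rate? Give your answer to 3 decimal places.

(a) s_gold = 0.360; (b) c_gold ≈ 5.697

n + δ = 0.034 + 0.053 = 0.087.
For Cobb-Douglas, s_gold equals capital's share: s_gold = 0.36.
Setting f'(k) = n+δ gives 0.36·2.43·k^(0.36−1) = 0.087, hence k_gold = (0.36·2.43/0.087)^(1/0.64) ≈ 36.8327.
y_gold = 2.43·36.8327^0.36 ≈ 8.9012; c_gold = (1−0.36)·y_gold ≈ 5.6968.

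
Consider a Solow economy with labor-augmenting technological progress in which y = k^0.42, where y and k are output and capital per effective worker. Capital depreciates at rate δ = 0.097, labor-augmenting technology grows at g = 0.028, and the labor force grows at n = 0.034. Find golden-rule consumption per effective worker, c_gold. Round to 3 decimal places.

n + g + δ = 0.034 + 0.028 + 0.097 = 0.159.
Golden rule sets MPK = n+g+δ: 0.42·k^(0.42−1) = 0.159, so k_gold = (0.42/0.159)^(1/0.58) ≈ 5.3374.
y_gold = 5.3374^0.42 ≈ 2.0206.
c_gold = y_gold − (n+g+δ)·k_gold = 2.0206 − 0.159·5.3374 ≈ 1.1719.

c_gold ≈ 1.172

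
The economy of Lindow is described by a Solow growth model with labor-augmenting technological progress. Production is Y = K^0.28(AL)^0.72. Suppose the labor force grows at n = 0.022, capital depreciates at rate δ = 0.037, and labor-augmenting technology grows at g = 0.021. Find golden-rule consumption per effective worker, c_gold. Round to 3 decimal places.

c_gold ≈ 1.172

The effective depreciation rate is n + g + δ = 0.022 + 0.021 + 0.037 = 0.08.
Maximizing c = f(k) − (n+g+δ)·k gives f'(k) = n+g+δ, i.e. 0.28·k^(0.28−1) = 0.08, so k_gold = (0.28/0.08)^(1/0.72) ≈ 5.6971.
y_gold = 5.6971^0.28 ≈ 1.6277.
c_gold = y_gold − (n+g+δ)·k_gold = 1.6277 − 0.08·5.6971 ≈ 1.1720.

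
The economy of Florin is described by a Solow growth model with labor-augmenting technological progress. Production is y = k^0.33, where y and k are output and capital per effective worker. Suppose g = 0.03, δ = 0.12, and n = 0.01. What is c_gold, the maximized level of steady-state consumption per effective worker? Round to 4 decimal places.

n + g + δ = 0.01 + 0.03 + 0.12 = 0.16.
At the golden rule the marginal product of capital equals n+g+δ: 0.33·k^(0.33−1) = 0.16. Solving, k_gold = (0.33/0.16)^(1/0.67) ≈ 2.9461.
y_gold = 2.9461^0.33 ≈ 1.4284.
c_gold = y_gold − (n+g+δ)·k_gold = 1.4284 − 0.16·2.9461 ≈ 0.9570.

c_gold ≈ 0.9570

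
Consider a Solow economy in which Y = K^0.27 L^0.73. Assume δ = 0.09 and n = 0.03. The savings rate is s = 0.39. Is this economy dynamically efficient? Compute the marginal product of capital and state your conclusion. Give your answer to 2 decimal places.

dynamically inefficient; MPK ≈ 0.08

Break-even investment rate: n + δ = 0.03 + 0.09 = 0.12.
Steady-state k*: s·k^0.27 = 0.12·k gives k* = (0.39/0.12)^(1/0.73) ≈ 5.0259.
MPK = 0.27·5.0259^(-0.73) ≈ 0.0831.
MPK < n+δ = 0.12, so the economy is dynamically inefficient (over-saving).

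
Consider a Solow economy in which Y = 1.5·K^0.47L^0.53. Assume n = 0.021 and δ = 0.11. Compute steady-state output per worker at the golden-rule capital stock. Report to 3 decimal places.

Break-even investment rate: n + δ = 0.021 + 0.11 = 0.131.
Maximizing c = f(k) − (n+δ)·k gives f'(k) = n+δ, i.e. 0.47·1.5·k^(0.47−1) = 0.131, so k_gold = (0.47·1.5/0.131)^(1/0.53) ≈ 23.9381.
Output: y_gold = 1.5·k_gold^0.47 = 1.5·23.9381^0.47 ≈ 6.6721.

y_gold ≈ 6.672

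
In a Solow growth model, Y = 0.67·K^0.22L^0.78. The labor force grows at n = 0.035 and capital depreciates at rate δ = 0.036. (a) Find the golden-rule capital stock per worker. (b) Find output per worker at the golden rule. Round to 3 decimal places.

Break-even investment rate: n + δ = 0.035 + 0.036 = 0.071.
At the golden rule the marginal product of capital equals n+δ: 0.22·0.67·k^(0.22−1) = 0.071. Solving, k_gold = (0.22·0.67/0.071)^(1/0.78) ≈ 2.5510.
y_gold = 0.67·2.5510^0.22 ≈ 0.8233.

(a) k_gold ≈ 2.551; (b) y_gold ≈ 0.823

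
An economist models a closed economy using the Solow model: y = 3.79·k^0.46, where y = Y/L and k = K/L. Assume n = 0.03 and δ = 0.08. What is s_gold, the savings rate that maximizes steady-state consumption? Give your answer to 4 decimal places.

s_gold = 0.4600

Break-even investment rate: n + δ = 0.03 + 0.08 = 0.11.
At the golden rule MPK = n+δ, and in any Cobb-Douglas steady state s = (n+δ)·k/y = MPK·k/y = capital's share 0.46.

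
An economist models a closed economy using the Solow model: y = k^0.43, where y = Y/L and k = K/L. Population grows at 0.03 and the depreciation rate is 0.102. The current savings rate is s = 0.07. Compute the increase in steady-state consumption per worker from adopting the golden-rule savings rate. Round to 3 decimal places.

n + δ = 0.03 + 0.102 = 0.132.
Current steady state (s = 0.07): k* = (0.07/0.132)^(1/0.57) ≈ 0.3286, y* = 0.3286^0.43 ≈ 0.6197, c* = (1−0.07)·0.6197 ≈ 0.5763.
At the golden rule the marginal product of capital equals n+δ: 0.43·k^(0.43−1) = 0.132. Solving, k_gold = (0.43/0.132)^(1/0.57) ≈ 7.9399.
y_gold = 7.9399^0.43 ≈ 2.4374, c_gold = y_gold − 0.132·k_gold ≈ 1.3893.
Gain: Δc = 1.3893 − 0.5763 ≈ 0.8130.

Δc ≈ 0.813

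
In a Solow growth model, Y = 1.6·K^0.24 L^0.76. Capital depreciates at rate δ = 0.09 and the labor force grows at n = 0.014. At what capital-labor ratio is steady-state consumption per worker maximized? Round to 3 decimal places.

The effective depreciation rate is n + δ = 0.014 + 0.09 = 0.104.
At the golden rule the marginal product of capital equals n+δ: 0.24·1.6·k^(0.24−1) = 0.104. Solving, k_gold = (0.24·1.6/0.104)^(1/0.76) ≈ 5.5776.

k_gold ≈ 5.578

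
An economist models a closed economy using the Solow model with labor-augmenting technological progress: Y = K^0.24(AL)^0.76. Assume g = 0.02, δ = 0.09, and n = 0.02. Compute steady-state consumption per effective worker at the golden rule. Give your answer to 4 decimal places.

c_gold ≈ 0.9224

Break-even investment rate: n + g + δ = 0.02 + 0.02 + 0.09 = 0.13.
Maximizing c = f(k) − (n+g+δ)·k gives f'(k) = n+g+δ, i.e. 0.24·k^(0.24−1) = 0.13, so k_gold = (0.24/0.13)^(1/0.76) ≈ 2.2405.
y_gold = 2.2405^0.24 ≈ 1.2136.
c_gold = y_gold − (n+g+δ)·k_gold = 1.2136 − 0.13·2.2405 ≈ 0.9224.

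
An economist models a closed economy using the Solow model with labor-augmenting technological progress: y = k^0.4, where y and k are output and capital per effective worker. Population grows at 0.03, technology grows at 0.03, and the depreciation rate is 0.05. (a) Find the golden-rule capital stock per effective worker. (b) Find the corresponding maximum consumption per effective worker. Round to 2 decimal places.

(a) k_gold ≈ 8.60; (b) c_gold ≈ 1.42

The effective depreciation rate is n + g + δ = 0.03 + 0.03 + 0.05 = 0.11.
Golden rule sets MPK = n+g+δ: 0.4·k^(0.4−1) = 0.11, so k_gold = (0.4/0.11)^(1/0.6) ≈ 8.5990.
y_gold = 8.5990^0.4 ≈ 2.3647; c_gold = y_gold − 0.11·k_gold ≈ 1.4188.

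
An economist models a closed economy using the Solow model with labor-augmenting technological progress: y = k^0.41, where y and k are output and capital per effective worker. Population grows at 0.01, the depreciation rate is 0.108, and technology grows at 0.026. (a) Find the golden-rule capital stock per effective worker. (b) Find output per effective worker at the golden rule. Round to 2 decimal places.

Capital per effective worker breaks even when investment replaces (n + g + δ)·k; here n + g + δ = 0.144.
Maximizing c = f(k) − (n+g+δ)·k gives f'(k) = n+g+δ, i.e. 0.41·k^(0.41−1) = 0.144, so k_gold = (0.41/0.144)^(1/0.59) ≈ 5.8912.
y_gold = 5.8912^0.41 ≈ 2.0691.

(a) k_gold ≈ 5.89; (b) y_gold ≈ 2.07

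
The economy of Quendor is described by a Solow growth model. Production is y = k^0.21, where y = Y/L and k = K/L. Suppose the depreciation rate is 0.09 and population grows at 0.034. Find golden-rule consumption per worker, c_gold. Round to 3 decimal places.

c_gold ≈ 0.909

Break-even investment rate: n + δ = 0.034 + 0.09 = 0.124.
Maximizing c = f(k) − (n+δ)·k gives f'(k) = n+δ, i.e. 0.21·k^(0.21−1) = 0.124, so k_gold = (0.21/0.124)^(1/0.79) ≈ 1.9481.
y_gold = 1.9481^0.21 ≈ 1.1503.
c_gold = y_gold − (n+δ)·k_gold = 1.1503 − 0.124·1.9481 ≈ 0.9088.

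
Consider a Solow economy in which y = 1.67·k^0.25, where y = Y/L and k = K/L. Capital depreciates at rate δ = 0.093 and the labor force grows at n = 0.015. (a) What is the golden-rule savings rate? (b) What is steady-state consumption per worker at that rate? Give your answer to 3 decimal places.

(a) s_gold = 0.250; (b) c_gold ≈ 1.966

n + δ = 0.015 + 0.093 = 0.108.
For Cobb-Douglas, s_gold equals capital's share: s_gold = 0.25.
Maximizing c = f(k) − (n+δ)·k gives f'(k) = n+δ, i.e. 0.25·1.67·k^(0.25−1) = 0.108, so k_gold = (0.25·1.67/0.108)^(1/0.75) ≈ 6.0670.
y_gold = 1.67·6.0670^0.25 ≈ 2.6210; c_gold = (1−0.25)·y_gold ≈ 1.9657.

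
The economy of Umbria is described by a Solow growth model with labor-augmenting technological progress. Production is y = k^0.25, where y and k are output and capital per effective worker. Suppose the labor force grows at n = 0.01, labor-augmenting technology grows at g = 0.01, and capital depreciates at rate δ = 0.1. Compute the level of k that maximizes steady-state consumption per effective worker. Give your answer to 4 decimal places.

k_gold ≈ 2.6608

n + g + δ = 0.01 + 0.01 + 0.1 = 0.12.
Setting f'(k) = n+g+δ gives 0.25·k^(0.25−1) = 0.12, hence k_gold = (0.25/0.12)^(1/0.75) ≈ 2.6608.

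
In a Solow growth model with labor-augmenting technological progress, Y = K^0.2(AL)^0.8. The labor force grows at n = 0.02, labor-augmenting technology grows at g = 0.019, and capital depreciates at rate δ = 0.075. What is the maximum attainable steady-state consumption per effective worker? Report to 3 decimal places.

The effective depreciation rate is n + g + δ = 0.02 + 0.019 + 0.075 = 0.114.
Maximizing c = f(k) − (n+g+δ)·k gives f'(k) = n+g+δ, i.e. 0.2·k^(0.2−1) = 0.114, so k_gold = (0.2/0.114)^(1/0.8) ≈ 2.0191.
y_gold = 2.0191^0.2 ≈ 1.1509.
c_gold = y_gold − (n+g+δ)·k_gold = 1.1509 − 0.114·2.0191 ≈ 0.9207.

c_gold ≈ 0.921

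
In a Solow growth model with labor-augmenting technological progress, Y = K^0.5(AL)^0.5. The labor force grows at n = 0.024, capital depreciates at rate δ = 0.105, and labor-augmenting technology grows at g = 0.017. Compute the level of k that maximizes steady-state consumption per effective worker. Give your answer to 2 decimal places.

k_gold ≈ 11.73

Break-even investment rate: n + g + δ = 0.024 + 0.017 + 0.105 = 0.146.
Golden rule sets MPK = n+g+δ: 0.5·k^(0.5−1) = 0.146, so k_gold = (0.5/0.146)^(1/0.5) ≈ 11.7283.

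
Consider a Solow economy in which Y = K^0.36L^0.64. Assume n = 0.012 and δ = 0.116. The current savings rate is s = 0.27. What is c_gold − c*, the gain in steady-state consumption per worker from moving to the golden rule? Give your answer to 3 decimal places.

The effective depreciation rate is n + δ = 0.012 + 0.116 = 0.128.
Current steady state (s = 0.27): k* = (0.27/0.128)^(1/0.64) ≈ 3.2099, y* = 3.2099^0.36 ≈ 1.5217, c* = (1−0.27)·1.5217 ≈ 1.1109.
Maximizing c = f(k) − (n+δ)·k gives f'(k) = n+δ, i.e. 0.36·k^(0.36−1) = 0.128, so k_gold = (0.36/0.128)^(1/0.64) ≈ 5.0316.
y_gold = 5.0316^0.36 ≈ 1.7890, c_gold = y_gold − 0.128·k_gold ≈ 1.1450.
Gain: Δc = 1.1450 − 1.1109 ≈ 0.0341.

Δc ≈ 0.034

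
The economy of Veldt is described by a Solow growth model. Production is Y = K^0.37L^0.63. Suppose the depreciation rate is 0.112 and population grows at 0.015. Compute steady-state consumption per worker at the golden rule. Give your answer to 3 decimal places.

c_gold ≈ 1.181

n + δ = 0.015 + 0.112 = 0.127.
At the golden rule the marginal product of capital equals n+δ: 0.37·k^(0.37−1) = 0.127. Solving, k_gold = (0.37/0.127)^(1/0.63) ≈ 5.4593.
y_gold = 5.4593^0.37 ≈ 1.8739.
c_gold = y_gold − (n+δ)·k_gold = 1.8739 − 0.127·5.4593 ≈ 1.1805.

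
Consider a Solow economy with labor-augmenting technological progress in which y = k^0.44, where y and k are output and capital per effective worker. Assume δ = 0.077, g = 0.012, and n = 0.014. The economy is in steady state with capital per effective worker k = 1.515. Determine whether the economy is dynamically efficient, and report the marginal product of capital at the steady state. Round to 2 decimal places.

dynamically efficient; MPK ≈ 0.35

n + g + δ = 0.014 + 0.012 + 0.077 = 0.103.
MPK = 0.44·k^(0.44−1) = 0.44·1.515^(-0.56) ≈ 0.3487.
MPK > 0.103, so the economy is dynamically efficient (under-saving).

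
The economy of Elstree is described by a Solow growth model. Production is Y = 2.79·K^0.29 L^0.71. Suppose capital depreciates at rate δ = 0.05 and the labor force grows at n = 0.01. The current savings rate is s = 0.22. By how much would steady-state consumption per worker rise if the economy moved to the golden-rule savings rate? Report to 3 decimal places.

n + δ = 0.01 + 0.05 = 0.06.
Current steady state (s = 0.22): k* = (0.22·2.79/0.06)^(1/0.71) ≈ 26.4460, y* = 2.79·26.4460^0.29 ≈ 7.2125, c* = (1−0.22)·7.2125 ≈ 5.6258.
At the golden rule the marginal product of capital equals n+δ: 0.29·2.79·k^(0.29−1) = 0.06. Solving, k_gold = (0.29·2.79/0.06)^(1/0.71) ≈ 39.0247.
y_gold = 2.79·39.0247^0.29 ≈ 8.0741, c_gold = y_gold − 0.06·k_gold ≈ 5.7326.
Gain: Δc = 5.7326 − 5.6258 ≈ 0.1068.

Δc ≈ 0.107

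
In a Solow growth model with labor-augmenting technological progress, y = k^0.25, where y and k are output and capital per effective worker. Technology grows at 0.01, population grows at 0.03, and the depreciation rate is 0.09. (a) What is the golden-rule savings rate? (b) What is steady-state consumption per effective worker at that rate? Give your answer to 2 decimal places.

The effective depreciation rate is n + g + δ = 0.03 + 0.01 + 0.09 = 0.13.
For Cobb-Douglas, s_gold equals capital's share: s_gold = 0.25.
At the golden rule the marginal product of capital equals n+g+δ: 0.25·k^(0.25−1) = 0.13. Solving, k_gold = (0.25/0.13)^(1/0.75) ≈ 2.3915.
y_gold = 2.3915^0.25 ≈ 1.2436; c_gold = (1−0.25)·y_gold ≈ 0.9327.

(a) s_gold = 0.25; (b) c_gold ≈ 0.93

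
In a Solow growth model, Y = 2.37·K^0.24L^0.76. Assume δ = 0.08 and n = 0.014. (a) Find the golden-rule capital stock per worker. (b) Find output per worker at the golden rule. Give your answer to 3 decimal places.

(a) k_gold ≈ 10.684; (b) y_gold ≈ 4.184

The effective depreciation rate is n + δ = 0.014 + 0.08 = 0.094.
Setting f'(k) = n+δ gives 0.24·2.37·k^(0.24−1) = 0.094, hence k_gold = (0.24·2.37/0.094)^(1/0.76) ≈ 10.6838.
y_gold = 2.37·10.6838^0.24 ≈ 4.1845.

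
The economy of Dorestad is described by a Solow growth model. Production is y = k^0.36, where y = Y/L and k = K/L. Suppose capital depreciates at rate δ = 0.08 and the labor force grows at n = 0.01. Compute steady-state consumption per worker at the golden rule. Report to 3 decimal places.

Break-even investment rate: n + δ = 0.01 + 0.08 = 0.09.
At the golden rule the marginal product of capital equals n+δ: 0.36·k^(0.36−1) = 0.09. Solving, k_gold = (0.36/0.09)^(1/0.64) ≈ 8.7241.
y_gold = 8.7241^0.36 ≈ 2.1810.
c_gold = y_gold − (n+δ)·k_gold = 2.1810 − 0.09·8.7241 ≈ 1.3958.

c_gold ≈ 1.396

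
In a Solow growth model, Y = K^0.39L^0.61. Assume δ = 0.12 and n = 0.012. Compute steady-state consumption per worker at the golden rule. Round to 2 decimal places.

Break-even investment rate: n + δ = 0.012 + 0.12 = 0.132.
Setting f'(k) = n+δ gives 0.39·k^(0.39−1) = 0.132, hence k_gold = (0.39/0.132)^(1/0.61) ≈ 5.9060.
y_gold = 5.9060^0.39 ≈ 1.9990.
c_gold = y_gold − (n+δ)·k_gold = 1.9990 − 0.132·5.9060 ≈ 1.2194.

c_gold ≈ 1.22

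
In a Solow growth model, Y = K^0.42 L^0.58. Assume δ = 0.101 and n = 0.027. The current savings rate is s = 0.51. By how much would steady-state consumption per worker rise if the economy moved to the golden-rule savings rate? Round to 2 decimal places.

Break-even investment rate: n + δ = 0.027 + 0.101 = 0.128.
Current steady state (s = 0.51): k* = (0.51/0.128)^(1/0.58) ≈ 10.8419, y* = 10.8419^0.42 ≈ 2.7211, c* = (1−0.51)·2.7211 ≈ 1.3333.
At the golden rule the marginal product of capital equals n+δ: 0.42·k^(0.42−1) = 0.128. Solving, k_gold = (0.42/0.128)^(1/0.58) ≈ 7.7575.
y_gold = 7.7575^0.42 ≈ 2.3642, c_gold = y_gold − 0.128·k_gold ≈ 1.3712.
Gain: Δc = 1.3712 − 1.3333 ≈ 0.0379.

Δc ≈ 0.04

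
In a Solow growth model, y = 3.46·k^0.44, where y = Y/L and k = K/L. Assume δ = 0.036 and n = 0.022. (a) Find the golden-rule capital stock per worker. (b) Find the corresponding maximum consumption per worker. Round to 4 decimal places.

Break-even investment rate: n + δ = 0.022 + 0.036 = 0.058.
At the golden rule the marginal product of capital equals n+δ: 0.44·3.46·k^(0.44−1) = 0.058. Solving, k_gold = (0.44·3.46/0.058)^(1/0.56) ≈ 342.0649.
y_gold = 3.46·342.0649^0.44 ≈ 45.0904; c_gold = y_gold − 0.058·k_gold ≈ 25.2506.

(a) k_gold ≈ 342.0649; (b) c_gold ≈ 25.2506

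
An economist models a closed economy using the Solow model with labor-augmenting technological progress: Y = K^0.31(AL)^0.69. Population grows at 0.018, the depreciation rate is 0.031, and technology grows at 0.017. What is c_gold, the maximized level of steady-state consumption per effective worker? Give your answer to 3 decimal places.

c_gold ≈ 1.383

Capital per effective worker breaks even when investment replaces (n + g + δ)·k; here n + g + δ = 0.066.
At the golden rule the marginal product of capital equals n+g+δ: 0.31·k^(0.31−1) = 0.066. Solving, k_gold = (0.31/0.066)^(1/0.69) ≈ 9.4113.
y_gold = 9.4113^0.31 ≈ 2.0037.
c_gold = y_gold − (n+g+δ)·k_gold = 2.0037 − 0.066·9.4113 ≈ 1.3825.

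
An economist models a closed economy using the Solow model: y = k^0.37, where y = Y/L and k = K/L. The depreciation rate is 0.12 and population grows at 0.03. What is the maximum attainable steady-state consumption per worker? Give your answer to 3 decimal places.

Capital per worker breaks even when investment replaces (n + δ)·k; here n + δ = 0.15.
Golden rule sets MPK = n+δ: 0.37·k^(0.37−1) = 0.15, so k_gold = (0.37/0.15)^(1/0.63) ≈ 4.1918.
y_gold = 4.1918^0.37 ≈ 1.6994.
c_gold = y_gold − (n+δ)·k_gold = 1.6994 − 0.15·4.1918 ≈ 1.0706.

c_gold ≈ 1.071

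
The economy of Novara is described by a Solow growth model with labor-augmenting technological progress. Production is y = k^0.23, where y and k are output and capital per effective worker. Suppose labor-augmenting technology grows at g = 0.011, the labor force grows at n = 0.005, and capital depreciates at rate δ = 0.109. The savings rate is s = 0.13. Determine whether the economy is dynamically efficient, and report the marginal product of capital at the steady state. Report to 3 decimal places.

dynamically efficient; MPK ≈ 0.221

Break-even investment rate: n + g + δ = 0.005 + 0.011 + 0.109 = 0.125.
Steady-state k*: s·k^0.23 = 0.125·k gives k* = (0.13/0.125)^(1/0.77) ≈ 1.0523.
MPK = 0.23·1.0523^(-0.77) ≈ 0.2212.
MPK > n+g+δ = 0.125, so the economy is dynamically efficient (under-saving).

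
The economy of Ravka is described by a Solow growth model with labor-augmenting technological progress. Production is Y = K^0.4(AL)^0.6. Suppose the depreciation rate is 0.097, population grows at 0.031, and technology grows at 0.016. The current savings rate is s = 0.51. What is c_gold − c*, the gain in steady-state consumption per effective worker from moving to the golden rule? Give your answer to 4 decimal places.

Δc ≈ 0.0471

The effective depreciation rate is n + g + δ = 0.031 + 0.016 + 0.097 = 0.144.
Current steady state (s = 0.51): k* = (0.51/0.144)^(1/0.6) ≈ 8.2290, y* = 8.2290^0.4 ≈ 2.3235, c* = (1−0.51)·2.3235 ≈ 1.1385.
At the golden rule the marginal product of capital equals n+g+δ: 0.4·k^(0.4−1) = 0.144. Solving, k_gold = (0.4/0.144)^(1/0.6) ≈ 5.4890.
y_gold = 5.4890^0.4 ≈ 1.9761, c_gold = y_gold − 0.144·k_gold ≈ 1.1856.
Gain: Δc = 1.1856 − 1.1385 ≈ 0.0471.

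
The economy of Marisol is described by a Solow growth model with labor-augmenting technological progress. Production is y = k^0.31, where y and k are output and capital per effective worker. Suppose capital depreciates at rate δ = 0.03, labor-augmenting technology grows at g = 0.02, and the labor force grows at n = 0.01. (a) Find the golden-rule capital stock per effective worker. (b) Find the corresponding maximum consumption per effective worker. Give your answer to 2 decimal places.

Capital per effective worker breaks even when investment replaces (n + g + δ)·k; here n + g + δ = 0.06.
Setting f'(k) = n+g+δ gives 0.31·k^(0.31−1) = 0.06, hence k_gold = (0.31/0.06)^(1/0.69) ≈ 10.8053.
y_gold = 10.8053^0.31 ≈ 2.0914; c_gold = y_gold − 0.06·k_gold ≈ 1.4430.

(a) k_gold ≈ 10.81; (b) c_gold ≈ 1.44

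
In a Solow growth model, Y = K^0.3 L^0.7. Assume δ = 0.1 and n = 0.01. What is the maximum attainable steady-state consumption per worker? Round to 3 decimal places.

The effective depreciation rate is n + δ = 0.01 + 0.1 = 0.11.
Setting f'(k) = n+δ gives 0.3·k^(0.3−1) = 0.11, hence k_gold = (0.3/0.11)^(1/0.7) ≈ 4.1925.
y_gold = 4.1925^0.3 ≈ 1.5372.
c_gold = y_gold − (n+δ)·k_gold = 1.5372 − 0.11·4.1925 ≈ 1.0761.

c_gold ≈ 1.076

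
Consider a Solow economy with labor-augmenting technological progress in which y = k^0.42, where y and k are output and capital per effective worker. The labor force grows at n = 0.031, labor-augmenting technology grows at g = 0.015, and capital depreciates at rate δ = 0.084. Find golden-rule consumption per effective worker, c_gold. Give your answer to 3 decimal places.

The effective depreciation rate is n + g + δ = 0.031 + 0.015 + 0.084 = 0.13.
Golden rule sets MPK = n+g+δ: 0.42·k^(0.42−1) = 0.13, so k_gold = (0.42/0.13)^(1/0.58) ≈ 7.5529.
y_gold = 7.5529^0.42 ≈ 2.3378.
c_gold = y_gold − (n+g+δ)·k_gold = 2.3378 − 0.13·7.5529 ≈ 1.3559.

c_gold ≈ 1.356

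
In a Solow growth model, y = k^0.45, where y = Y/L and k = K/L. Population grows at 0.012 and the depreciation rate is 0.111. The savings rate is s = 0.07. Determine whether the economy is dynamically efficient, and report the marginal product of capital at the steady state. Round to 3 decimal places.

Break-even investment rate: n + δ = 0.012 + 0.111 = 0.123.
Steady-state k*: s·k^0.45 = 0.123·k gives k* = (0.07/0.123)^(1/0.55) ≈ 0.3588.
MPK = 0.45·0.3588^(-0.55) ≈ 0.7907.
MPK > n+δ = 0.123, so the economy is dynamically efficient (under-saving).

dynamically efficient; MPK ≈ 0.791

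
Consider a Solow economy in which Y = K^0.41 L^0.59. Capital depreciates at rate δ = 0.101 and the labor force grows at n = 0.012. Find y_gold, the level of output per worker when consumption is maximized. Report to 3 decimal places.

y_gold ≈ 2.449

The effective depreciation rate is n + δ = 0.012 + 0.101 = 0.113.
At the golden rule the marginal product of capital equals n+δ: 0.41·k^(0.41−1) = 0.113. Solving, k_gold = (0.41/0.113)^(1/0.59) ≈ 8.8849.
Output: y_gold = k_gold^0.41 = 8.8849^0.41 ≈ 2.4488.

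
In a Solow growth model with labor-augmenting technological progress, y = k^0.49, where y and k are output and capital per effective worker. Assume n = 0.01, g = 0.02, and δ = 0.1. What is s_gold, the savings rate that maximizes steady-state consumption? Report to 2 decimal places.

The effective depreciation rate is n + g + δ = 0.01 + 0.02 + 0.1 = 0.13.
At the golden rule MPK = n+g+δ, and in any Cobb-Douglas steady state s = (n+g+δ)·k/y = MPK·k/y = capital's share 0.49.

s_gold = 0.49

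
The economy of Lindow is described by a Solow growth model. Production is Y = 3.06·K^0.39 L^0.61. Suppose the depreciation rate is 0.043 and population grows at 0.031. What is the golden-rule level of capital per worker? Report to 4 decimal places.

Break-even investment rate: n + δ = 0.031 + 0.043 = 0.074.
At the golden rule the marginal product of capital equals n+δ: 0.39·3.06·k^(0.39−1) = 0.074. Solving, k_gold = (0.39·3.06/0.074)^(1/0.61) ≈ 95.4107.

k_gold ≈ 95.4107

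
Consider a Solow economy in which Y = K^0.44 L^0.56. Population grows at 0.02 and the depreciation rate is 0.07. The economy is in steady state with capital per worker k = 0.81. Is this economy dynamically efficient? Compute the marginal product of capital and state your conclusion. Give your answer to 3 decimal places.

Capital per worker breaks even when investment replaces (n + δ)·k; here n + δ = 0.09.
MPK = 0.44·k^(0.44−1) = 0.44·0.81^(-0.56) ≈ 0.4951.
MPK > 0.09, so the economy is dynamically efficient (under-saving).

dynamically efficient; MPK ≈ 0.495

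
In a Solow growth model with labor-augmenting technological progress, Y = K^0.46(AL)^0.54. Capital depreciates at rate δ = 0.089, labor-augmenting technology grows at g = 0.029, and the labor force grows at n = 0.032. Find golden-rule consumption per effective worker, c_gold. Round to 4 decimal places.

The effective depreciation rate is n + g + δ = 0.032 + 0.029 + 0.089 = 0.15.
At the golden rule the marginal product of capital equals n+g+δ: 0.46·k^(0.46−1) = 0.15. Solving, k_gold = (0.46/0.15)^(1/0.54) ≈ 7.9659.
y_gold = 7.9659^0.46 ≈ 2.5976.
c_gold = y_gold − (n+g+δ)·k_gold = 2.5976 − 0.15·7.9659 ≈ 1.4027.

c_gold ≈ 1.4027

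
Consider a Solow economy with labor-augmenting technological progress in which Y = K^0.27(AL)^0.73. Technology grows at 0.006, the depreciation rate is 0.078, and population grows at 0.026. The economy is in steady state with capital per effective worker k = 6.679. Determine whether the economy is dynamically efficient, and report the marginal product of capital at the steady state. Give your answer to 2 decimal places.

dynamically inefficient; MPK ≈ 0.07

Capital per effective worker breaks even when investment replaces (n + g + δ)·k; here n + g + δ = 0.11.
MPK = 0.27·k^(0.27−1) = 0.27·6.679^(-0.73) ≈ 0.0675.
MPK < 0.11, so the economy is dynamically inefficient (over-saving).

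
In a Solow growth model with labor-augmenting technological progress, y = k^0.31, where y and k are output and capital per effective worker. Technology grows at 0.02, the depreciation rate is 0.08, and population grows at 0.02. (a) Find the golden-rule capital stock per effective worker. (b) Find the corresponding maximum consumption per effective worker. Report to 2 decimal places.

(a) k_gold ≈ 3.96; (b) c_gold ≈ 1.06

n + g + δ = 0.02 + 0.02 + 0.08 = 0.12.
At the golden rule the marginal product of capital equals n+g+δ: 0.31·k^(0.31−1) = 0.12. Solving, k_gold = (0.31/0.12)^(1/0.69) ≈ 3.9570.
y_gold = 3.9570^0.31 ≈ 1.5317; c_gold = y_gold − 0.12·k_gold ≈ 1.0569.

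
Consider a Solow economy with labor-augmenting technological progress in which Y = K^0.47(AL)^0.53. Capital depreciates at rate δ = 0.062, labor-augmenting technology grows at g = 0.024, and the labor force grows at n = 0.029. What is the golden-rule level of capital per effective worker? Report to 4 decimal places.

Break-even investment rate: n + g + δ = 0.029 + 0.024 + 0.062 = 0.115.
Maximizing c = f(k) − (n+g+δ)·k gives f'(k) = n+g+δ, i.e. 0.47·k^(0.47−1) = 0.115, so k_gold = (0.47/0.115)^(1/0.53) ≈ 14.2425.

k_gold ≈ 14.2425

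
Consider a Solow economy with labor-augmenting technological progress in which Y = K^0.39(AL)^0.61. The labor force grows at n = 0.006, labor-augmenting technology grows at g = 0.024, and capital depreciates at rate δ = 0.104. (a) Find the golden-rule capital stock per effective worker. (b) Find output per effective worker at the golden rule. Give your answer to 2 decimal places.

(a) k_gold ≈ 5.76; (b) y_gold ≈ 1.98

n + g + δ = 0.006 + 0.024 + 0.104 = 0.134.
Setting f'(k) = n+g+δ gives 0.39·k^(0.39−1) = 0.134, hence k_gold = (0.39/0.134)^(1/0.61) ≈ 5.7622.
y_gold = 5.7622^0.39 ≈ 1.9798.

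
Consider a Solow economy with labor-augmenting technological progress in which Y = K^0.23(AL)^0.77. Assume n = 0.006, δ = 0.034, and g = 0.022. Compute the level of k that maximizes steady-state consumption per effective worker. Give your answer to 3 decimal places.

k_gold ≈ 5.488

The effective depreciation rate is n + g + δ = 0.006 + 0.022 + 0.034 = 0.062.
Maximizing c = f(k) − (n+g+δ)·k gives f'(k) = n+g+δ, i.e. 0.23·k^(0.23−1) = 0.062, so k_gold = (0.23/0.062)^(1/0.77) ≈ 5.4878.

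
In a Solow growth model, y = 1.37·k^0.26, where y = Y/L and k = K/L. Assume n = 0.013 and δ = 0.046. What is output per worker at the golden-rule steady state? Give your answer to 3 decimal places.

n + δ = 0.013 + 0.046 = 0.059.
At the golden rule the marginal product of capital equals n+δ: 0.26·1.37·k^(0.26−1) = 0.059. Solving, k_gold = (0.26·1.37/0.059)^(1/0.74) ≈ 11.3551.
Output: y_gold = 1.37·k_gold^0.26 = 1.37·11.3551^0.26 ≈ 2.5767.

y_gold ≈ 2.577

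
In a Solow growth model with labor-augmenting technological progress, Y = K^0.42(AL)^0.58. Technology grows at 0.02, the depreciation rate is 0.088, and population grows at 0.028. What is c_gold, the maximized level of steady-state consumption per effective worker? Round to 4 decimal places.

Break-even investment rate: n + g + δ = 0.028 + 0.02 + 0.088 = 0.136.
Setting f'(k) = n+g+δ gives 0.42·k^(0.42−1) = 0.136, hence k_gold = (0.42/0.136)^(1/0.58) ≈ 6.9876.
y_gold = 6.9876^0.42 ≈ 2.2627.
c_gold = y_gold − (n+g+δ)·k_gold = 2.2627 − 0.136·6.9876 ≈ 1.3123.

c_gold ≈ 1.3123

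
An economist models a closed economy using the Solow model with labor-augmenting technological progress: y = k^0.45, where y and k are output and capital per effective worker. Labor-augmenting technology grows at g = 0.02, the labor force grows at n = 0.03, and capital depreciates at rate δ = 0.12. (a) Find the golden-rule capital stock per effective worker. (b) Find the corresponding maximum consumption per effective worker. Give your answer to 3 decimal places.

(a) k_gold ≈ 5.870; (b) c_gold ≈ 1.220

The effective depreciation rate is n + g + δ = 0.03 + 0.02 + 0.12 = 0.17.
Maximizing c = f(k) − (n+g+δ)·k gives f'(k) = n+g+δ, i.e. 0.45·k^(0.45−1) = 0.17, so k_gold = (0.45/0.17)^(1/0.55) ≈ 5.8703.
y_gold = 5.8703^0.45 ≈ 2.2177; c_gold = y_gold − 0.17·k_gold ≈ 1.2197.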